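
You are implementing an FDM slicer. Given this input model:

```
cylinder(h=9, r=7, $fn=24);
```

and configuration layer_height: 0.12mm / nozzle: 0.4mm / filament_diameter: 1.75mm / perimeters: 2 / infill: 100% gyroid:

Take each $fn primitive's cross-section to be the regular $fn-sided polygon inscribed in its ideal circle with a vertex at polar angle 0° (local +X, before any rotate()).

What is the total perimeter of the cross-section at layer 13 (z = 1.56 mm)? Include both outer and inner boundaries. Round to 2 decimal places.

At z = 1.56 mm: the r=7 cylinder gives a regular 24-gon of circumradius 7 (constant along its height) (perimeter = 2·24·7.000·sin(180°/24) = 43.86 mm). Overall, the cross-section is a single solid region. Total boundary length (outer) = 43.86 mm.

43.86 mm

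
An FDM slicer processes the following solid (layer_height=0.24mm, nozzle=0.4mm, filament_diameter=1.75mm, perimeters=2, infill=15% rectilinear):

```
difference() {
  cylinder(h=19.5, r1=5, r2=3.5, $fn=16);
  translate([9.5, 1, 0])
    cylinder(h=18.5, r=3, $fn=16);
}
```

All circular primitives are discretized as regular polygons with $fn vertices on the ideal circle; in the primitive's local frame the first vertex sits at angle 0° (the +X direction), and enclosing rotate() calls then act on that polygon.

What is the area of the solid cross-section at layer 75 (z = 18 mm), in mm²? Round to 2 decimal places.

40.02 mm²

At z = 18 mm: the cone: at t=0.923 of its height the radius interpolates to r₁+(r₂−r₁)t = 3.615, giving a regular 16-gon of that circumradius (area = (16/2)·3.615²·sin(360°/16) = 40.02 mm²); the cylinder at (9.5, 1): section is a regular 16-gon, circumradius r=3 (area = (16/2)·3.000²·sin(360°/16) = 27.55 mm²); After the difference (first − rest): starting from the cone (40.02 mm²), the r=3 cylinder at (9.5, 1) misses the remaining region (no effect) — area = 40.02 mm². Overall, the cross-section is a single solid region. Net area = 40.02 mm².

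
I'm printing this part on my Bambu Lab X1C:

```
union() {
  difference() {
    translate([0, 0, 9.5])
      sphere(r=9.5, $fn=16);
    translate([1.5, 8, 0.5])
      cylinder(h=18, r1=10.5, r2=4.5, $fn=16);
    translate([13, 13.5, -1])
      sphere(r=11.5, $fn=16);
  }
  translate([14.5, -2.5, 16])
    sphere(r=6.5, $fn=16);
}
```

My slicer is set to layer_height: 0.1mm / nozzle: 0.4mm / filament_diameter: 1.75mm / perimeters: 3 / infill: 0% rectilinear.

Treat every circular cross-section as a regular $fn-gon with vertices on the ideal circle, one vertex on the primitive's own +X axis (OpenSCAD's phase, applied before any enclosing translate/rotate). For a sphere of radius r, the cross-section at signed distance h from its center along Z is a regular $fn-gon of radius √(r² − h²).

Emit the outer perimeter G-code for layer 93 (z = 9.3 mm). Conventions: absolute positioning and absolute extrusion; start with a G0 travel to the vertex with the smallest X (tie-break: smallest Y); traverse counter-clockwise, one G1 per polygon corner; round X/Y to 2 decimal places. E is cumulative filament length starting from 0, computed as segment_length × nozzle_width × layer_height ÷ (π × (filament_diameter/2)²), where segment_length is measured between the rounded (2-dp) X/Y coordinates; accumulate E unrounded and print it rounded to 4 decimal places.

At z = 9.3 mm: the sphere: section is a regular 16-gon, circumradius = √(r²−h²) = √(9.5²−0.2²) = 9.498; the cone at (1.5, 8): at t=0.489 of its height the radius interpolates to r₁+(r₂−r₁)t = 7.567, giving a regular 16-gon of that circumradius; the sphere at (13, 13.5): section is a regular 16-gon, circumradius = √(r²−h²) = √(11.5²−10.3²) = 5.115; Subtracting the remaining from the first: starting from the r=9.5 sphere, the cone at (1.5, 8) partially overlaps it — only the 89.80 mm² overlap (of its 175.28 mm²) is removed, clipping the outline; the r=11.5 sphere at (13, 13.5) misses the remaining region (no effect) — 1 connected region; the sphere at (14.5, -2.5) does not reach this height (|z−center|=6.700 > r=6.5); Combining (union): only that combined region is present, so the union is just that shape — 1 connected region. The outline is a single polygon with 20 vertices. Extrusion per mm of travel: 0.4 × 0.1 / (π × 0.875²) = 0.016630. Accumulating E over each segment gives final E = 1.0332.

G0 X-9.50 Y0.00 Z9.30
G1 X-8.77 Y-3.63 E0.0616
G1 X-6.72 Y-6.72 E0.1232
G1 X-3.63 Y-8.77 E0.1849
G1 X0.00 Y-9.50 E0.2465
G1 X3.63 Y-8.77 E0.3081
G1 X6.72 Y-6.72 E0.3697
G1 X8.77 Y-3.63 E0.4314
G1 X9.50 Y0.00 E0.4930
G1 X8.77 Y3.63 E0.5545
G1 X8.14 Y4.58 E0.5735
G1 X6.85 Y2.65 E0.6121
G1 X4.40 Y1.01 E0.6611
G1 X1.50 Y0.43 E0.7103
G1 X-1.40 Y1.01 E0.7595
G1 X-3.85 Y2.65 E0.8085
G1 X-5.49 Y5.10 E0.8576
G1 X-5.92 Y7.25 E0.8940
G1 X-6.72 Y6.72 E0.9100
G1 X-8.77 Y3.63 E0.9717
G1 X-9.50 Y0.00 E1.0332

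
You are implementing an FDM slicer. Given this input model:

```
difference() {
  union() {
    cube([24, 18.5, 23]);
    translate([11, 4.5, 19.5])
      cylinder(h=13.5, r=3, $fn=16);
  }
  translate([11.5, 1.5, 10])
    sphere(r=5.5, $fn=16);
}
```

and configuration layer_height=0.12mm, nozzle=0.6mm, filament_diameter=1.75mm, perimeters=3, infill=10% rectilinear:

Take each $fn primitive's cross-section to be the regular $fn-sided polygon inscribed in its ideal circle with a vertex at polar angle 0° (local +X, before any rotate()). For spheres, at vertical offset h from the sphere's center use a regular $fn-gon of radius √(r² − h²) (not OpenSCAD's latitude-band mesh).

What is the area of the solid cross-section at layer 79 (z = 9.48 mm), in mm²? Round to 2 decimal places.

382.13 mm²

At z = 9.48 mm: the cube is present — its section is the full 24×18.5 rectangle (area 444.00 mm²); the cylinder at (11, 4.5) is not intersected at this z (z outside [19.5, 33]); Merging all regions: only the 24×18.5 cube is present, so the union is just that shape — area = 444.00 mm²; the r=5.5 sphere at (11.5, 1.5) contributes a regular 16-gon of circumradius √(5.5²−0.52²) = 5.475 (area = (16/2)·5.475²·sin(360°/16) = 91.78 mm²); Taking the first minus the rest: starting from the result so far (444.00 mm²), the r=5.5 sphere at (11.5, 1.5) partially overlaps it — only the 61.87 mm² overlap (of its 91.78 mm²) is removed, clipping the outline — area = 382.13 mm². Overall, the cross-section is a single solid region. Net area = 382.13 mm².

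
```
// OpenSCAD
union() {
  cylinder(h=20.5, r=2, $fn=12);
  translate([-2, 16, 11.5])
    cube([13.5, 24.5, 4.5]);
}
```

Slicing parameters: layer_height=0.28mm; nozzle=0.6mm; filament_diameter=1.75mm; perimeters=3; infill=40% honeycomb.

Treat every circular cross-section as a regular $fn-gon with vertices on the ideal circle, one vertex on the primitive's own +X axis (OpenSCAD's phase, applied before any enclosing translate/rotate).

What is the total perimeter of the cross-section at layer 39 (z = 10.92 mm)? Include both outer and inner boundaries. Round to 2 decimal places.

At z = 10.92 mm: the cylinder: section is a regular 12-gon, circumradius r=2 (perimeter = 2·12·2.000·sin(180°/12) = 12.42 mm); the cube at (-2, 16) does not reach this height (z outside [11.5, 16]); Taking the union: only the r=2 cylinder is present, so the union is just that shape — boundary = 12.42 mm. Overall, the cross-section is a single solid region. Total boundary length (outer) = 12.42 mm.

12.42 mm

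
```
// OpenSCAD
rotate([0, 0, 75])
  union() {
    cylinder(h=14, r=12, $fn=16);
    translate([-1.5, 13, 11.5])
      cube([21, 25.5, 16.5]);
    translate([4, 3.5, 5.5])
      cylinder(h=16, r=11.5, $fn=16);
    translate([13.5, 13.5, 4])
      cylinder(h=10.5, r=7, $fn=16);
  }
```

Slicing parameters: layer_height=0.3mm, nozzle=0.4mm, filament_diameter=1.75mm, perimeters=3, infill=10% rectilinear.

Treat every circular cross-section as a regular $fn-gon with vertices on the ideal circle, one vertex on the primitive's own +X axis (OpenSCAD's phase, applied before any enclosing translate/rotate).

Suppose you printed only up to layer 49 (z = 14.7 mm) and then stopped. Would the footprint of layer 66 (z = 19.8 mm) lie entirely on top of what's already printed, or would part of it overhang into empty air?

Compare the two slices. At z = 14.7: the cylinder does not reach this height (z outside [0, 14]); the cube at (-1.5, 13) is present — its section is the full 21×25.5 rectangle (area 535.50 mm²); the r=11.5 cylinder at (4, 3.5) gives a regular 16-gon of circumradius 11.5 (constant along its height) (area = (16/2)·11.500²·sin(360°/16) = 404.88 mm²); the cylinder at (13.5, 13.5) is absent (z outside [4, 14.5]); Combining (union): the regions partially overlap — summed areas 940.38 mm² minus the doubly-counted overlap 15.53 mm² gives 924.85 mm² — area = 924.85 mm²; (whole slice rotated 75° about Z — lengths, areas and connectivity unchanged). At z = 19.8: the cylinder does not reach this height (z outside [0, 14]); the cube at (-1.5, 13) is present — its section is the full 21×25.5 rectangle (area 535.50 mm²); the r=11.5 cylinder at (4, 3.5) gives a regular 16-gon of circumradius 11.5 (constant along its height) (area = (16/2)·11.500²·sin(360°/16) = 404.88 mm²); the cylinder at (13.5, 13.5) does not reach this height (z outside [4, 14.5]); Taking the union: the regions partially overlap — summed areas 940.38 mm² minus the doubly-counted overlap 15.53 mm² gives 924.85 mm² — area = 924.85 mm²; (whole slice rotated 75° about Z — lengths, areas and connectivity unchanged). Checking containment: the cross-section at z = 19.8 is a subset of the cross-section at z = 14.7.

entirely on top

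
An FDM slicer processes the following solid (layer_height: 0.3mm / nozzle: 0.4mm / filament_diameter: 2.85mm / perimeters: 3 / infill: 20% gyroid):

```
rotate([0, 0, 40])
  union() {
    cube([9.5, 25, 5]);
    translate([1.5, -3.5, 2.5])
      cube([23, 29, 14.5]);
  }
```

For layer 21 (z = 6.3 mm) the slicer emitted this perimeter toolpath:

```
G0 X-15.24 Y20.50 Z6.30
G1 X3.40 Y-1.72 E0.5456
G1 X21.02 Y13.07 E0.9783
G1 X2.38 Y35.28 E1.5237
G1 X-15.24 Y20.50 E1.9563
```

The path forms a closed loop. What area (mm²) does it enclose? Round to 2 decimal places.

667.02 mm²

Apply the shoelace formula to the sequence of (X, Y) vertices; enclosed area = 667.02 mm².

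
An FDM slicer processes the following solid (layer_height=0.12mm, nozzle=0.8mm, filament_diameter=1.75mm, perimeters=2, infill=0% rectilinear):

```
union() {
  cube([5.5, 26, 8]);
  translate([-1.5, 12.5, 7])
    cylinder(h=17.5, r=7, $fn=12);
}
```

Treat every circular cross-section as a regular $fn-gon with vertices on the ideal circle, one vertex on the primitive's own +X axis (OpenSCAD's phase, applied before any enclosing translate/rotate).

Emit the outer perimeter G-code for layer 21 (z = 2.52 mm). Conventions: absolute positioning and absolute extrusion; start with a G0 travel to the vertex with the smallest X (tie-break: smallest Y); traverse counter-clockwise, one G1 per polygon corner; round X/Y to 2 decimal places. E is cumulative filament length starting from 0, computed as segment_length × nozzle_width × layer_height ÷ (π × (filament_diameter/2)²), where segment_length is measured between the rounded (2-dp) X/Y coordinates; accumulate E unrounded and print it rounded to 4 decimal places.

At z = 2.52 mm: the cube is present — its section is the full 5.5×26 rectangle; the cylinder at (-1.5, 12.5) is absent (z outside [7, 24.5]); Merging all regions: only the 5.5×26 cube is present, so the union is just that shape — 1 connected region. The outline is a single polygon with 4 vertices. Extrusion per mm of travel: 0.8 × 0.12 / (π × 0.875²) = 0.039912. Accumulating E over each segment gives final E = 2.5145.

G0 X0.00 Y0.00 Z2.52
G1 X5.50 Y0.00 E0.2195
G1 X5.50 Y26.00 E1.2572
G1 X0.00 Y26.00 E1.4767
G1 X0.00 Y0.00 E2.5145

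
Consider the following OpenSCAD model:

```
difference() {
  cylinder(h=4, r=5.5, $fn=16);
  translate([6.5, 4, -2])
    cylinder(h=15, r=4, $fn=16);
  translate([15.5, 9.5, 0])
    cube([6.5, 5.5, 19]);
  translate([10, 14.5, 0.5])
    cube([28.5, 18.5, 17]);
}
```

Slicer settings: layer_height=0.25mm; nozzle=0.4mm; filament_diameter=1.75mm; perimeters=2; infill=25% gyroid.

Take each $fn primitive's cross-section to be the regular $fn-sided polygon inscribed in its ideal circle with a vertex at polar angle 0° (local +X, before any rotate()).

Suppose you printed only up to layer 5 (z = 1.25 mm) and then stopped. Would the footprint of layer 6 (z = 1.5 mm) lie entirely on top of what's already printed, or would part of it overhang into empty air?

entirely on top

Compare the two slices. At z = 1.25: the r=5.5 cylinder contributes a regular 16-gon of circumradius 5.5 (area = (16/2)·5.500²·sin(360°/16) = 92.61 mm²); the r=4 cylinder at (6.5, 4) gives a regular 16-gon of circumradius 4 (constant along its height) (area = (16/2)·4.000²·sin(360°/16) = 48.98 mm²); the cube at (15.5, 9.5) (footprint 6.5×5.5) is included at this height (area 35.75 mm²); the 28.5×18.5 cube at (10, 14.5) contributes its full rectangle (area 527.25 mm²); Taking the first minus the rest: starting from the r=5.5 cylinder (92.61 mm²), the r=4 cylinder at (6.5, 4) partially overlaps it — only the 6.35 mm² overlap (of its 48.98 mm²) is removed, clipping the outline; the 6.5×5.5 cube at (15.5, 9.5) misses the remaining region (no effect); the 28.5×18.5 cube at (10, 14.5) misses the remaining region (no effect) — area = 86.26 mm². At z = 1.5: the cylinder: section is a regular 16-gon, circumradius r=5.5 (area = (16/2)·5.500²·sin(360°/16) = 92.61 mm²); the r=4 cylinder at (6.5, 4) gives a regular 16-gon of circumradius 4 (constant along its height) (area = (16/2)·4.000²·sin(360°/16) = 48.98 mm²); the cube at (15.5, 9.5) (footprint 6.5×5.5) is included at this height (area 35.75 mm²); the cube at (10, 14.5) is present — its section is the full 28.5×18.5 rectangle (area 527.25 mm²); After the difference (first − rest): starting from the r=5.5 cylinder (92.61 mm²), the r=4 cylinder at (6.5, 4) partially overlaps it — only the 6.35 mm² overlap (of its 48.98 mm²) is removed, clipping the outline; the 6.5×5.5 cube at (15.5, 9.5) misses the remaining region (no effect); the 28.5×18.5 cube at (10, 14.5) misses the remaining region (no effect) — area = 86.26 mm². Checking containment: the cross-section at z = 1.5 is a subset of the cross-section at z = 1.25.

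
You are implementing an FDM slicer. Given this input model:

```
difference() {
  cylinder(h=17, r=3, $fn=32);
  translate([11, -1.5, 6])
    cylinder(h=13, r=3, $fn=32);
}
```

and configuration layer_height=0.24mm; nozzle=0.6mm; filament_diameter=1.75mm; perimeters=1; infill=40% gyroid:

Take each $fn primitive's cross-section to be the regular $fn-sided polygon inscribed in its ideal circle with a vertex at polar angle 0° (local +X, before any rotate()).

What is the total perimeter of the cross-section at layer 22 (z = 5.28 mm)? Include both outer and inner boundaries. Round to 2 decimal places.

At z = 5.28 mm: the r=3 cylinder contributes a regular 32-gon of circumradius 3 (perimeter = 2·32·3.000·sin(180°/32) = 18.82 mm); the cylinder at (11, -1.5) is absent (z outside [6, 19]); Subtracting the remaining from the first: none of the subtracted shapes is present at this height, so the r=3 cylinder is unchanged — boundary = 18.82 mm. Overall, the cross-section is a single solid region. Total boundary length (outer) = 18.82 mm.

18.82 mm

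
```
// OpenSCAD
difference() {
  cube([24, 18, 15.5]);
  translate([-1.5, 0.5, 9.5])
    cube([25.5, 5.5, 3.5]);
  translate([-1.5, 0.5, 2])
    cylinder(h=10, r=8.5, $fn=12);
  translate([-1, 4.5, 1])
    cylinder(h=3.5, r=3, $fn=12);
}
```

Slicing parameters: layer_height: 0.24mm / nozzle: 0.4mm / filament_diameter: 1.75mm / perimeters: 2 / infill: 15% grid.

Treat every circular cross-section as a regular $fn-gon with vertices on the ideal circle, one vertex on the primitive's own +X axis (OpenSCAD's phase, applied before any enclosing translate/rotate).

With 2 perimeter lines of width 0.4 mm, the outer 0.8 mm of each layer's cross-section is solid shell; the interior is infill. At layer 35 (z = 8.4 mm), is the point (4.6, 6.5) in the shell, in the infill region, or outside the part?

shell

At z = 8.4 mm: the cube (footprint 24×18) is included at this height; the cube at (-1.5, 0.5) is absent (z outside [9.5, 13]); the cylinder at (-1.5, 0.5): section is a regular 12-gon, circumradius r=8.5; the cylinder at (-1, 4.5) is not intersected at this z (z outside [1, 4.5]); Subtracting the remaining from the first: starting from the 24×18 cube, the r=8.5 cylinder at (-1.5, 0.5) partially overlaps it — only the 45.21 mm² overlap (of its 216.75 mm²) is removed, clipping the outline — 1 connected region. Overall, the cross-section is a single solid region. The nearest boundary edge runs (5.86, 4.75)→(2.75, 7.86); distance from the point to it = 0.35 mm. The point is inside the cross-section, 0.35 mm from the nearest boundary — within the 0.8 mm shell band (2 × 0.4).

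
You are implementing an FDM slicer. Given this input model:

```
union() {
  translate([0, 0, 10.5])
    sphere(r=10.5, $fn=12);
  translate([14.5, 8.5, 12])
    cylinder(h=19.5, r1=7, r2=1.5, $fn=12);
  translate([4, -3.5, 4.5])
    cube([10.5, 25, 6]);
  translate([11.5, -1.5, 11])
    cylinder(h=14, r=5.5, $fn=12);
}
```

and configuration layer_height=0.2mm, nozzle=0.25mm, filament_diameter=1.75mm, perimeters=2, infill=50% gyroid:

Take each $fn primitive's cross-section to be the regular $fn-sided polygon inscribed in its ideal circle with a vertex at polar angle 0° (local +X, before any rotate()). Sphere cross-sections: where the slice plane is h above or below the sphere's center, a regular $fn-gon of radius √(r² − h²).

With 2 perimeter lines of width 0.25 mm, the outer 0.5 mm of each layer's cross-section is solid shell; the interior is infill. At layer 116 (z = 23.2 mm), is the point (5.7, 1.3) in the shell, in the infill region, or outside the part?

At z = 23.2 mm: the sphere is not intersected at this z (|z−center|=12.700 > r=10.5); the cone at (14.5, 8.5) contributes a regular 12-gon of circumradius 3.841 (interpolated between r1=7 and r2=1.5 at t=0.574); the cube at (4, -3.5) does not reach this height (z outside [4.5, 10.5]); the cylinder at (11.5, -1.5): section is a regular 12-gon, circumradius r=5.5; Combining (union): the 2 present regions are separate (no shared area or edge), so areas and boundary lengths simply add and each stays a separate island — 2 connected regions. Overall, the cross-section has 2 separate islands. The nearest boundary edge runs (6.00, -1.50)→(6.74, 1.25); distance from the point to it = 1.01 mm. The point is not inside any of the regions above, so it lies outside the cross-section (1.01 mm from the nearest boundary).

outside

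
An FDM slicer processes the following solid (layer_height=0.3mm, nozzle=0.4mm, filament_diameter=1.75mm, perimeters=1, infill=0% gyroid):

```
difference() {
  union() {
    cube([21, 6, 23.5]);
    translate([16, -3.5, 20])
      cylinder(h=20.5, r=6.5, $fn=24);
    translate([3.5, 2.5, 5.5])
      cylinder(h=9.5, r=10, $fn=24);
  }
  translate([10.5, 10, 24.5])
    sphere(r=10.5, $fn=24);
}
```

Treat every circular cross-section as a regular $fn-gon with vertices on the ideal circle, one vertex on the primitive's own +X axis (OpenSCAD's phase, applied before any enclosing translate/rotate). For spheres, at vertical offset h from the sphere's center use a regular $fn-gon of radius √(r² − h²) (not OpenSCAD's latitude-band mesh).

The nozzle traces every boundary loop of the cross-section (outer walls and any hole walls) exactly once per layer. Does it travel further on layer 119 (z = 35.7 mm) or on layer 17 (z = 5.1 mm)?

Layer 119 (z = 35.7): the cube is not intersected at this z (z outside [0, 23.5]); the r=6.5 cylinder at (16, -3.5) gives a regular 24-gon of circumradius 6.5 (constant along its height) (perimeter = 2·24·6.500·sin(180°/24) = 40.72 mm); the cylinder at (3.5, 2.5) does not reach this height (z outside [5.5, 15]); Combining (union): only the r=6.5 cylinder at (16, -3.5) is present, so the union is just that shape — boundary = 40.72 mm; the sphere at (10.5, 10) is absent (|z−center|=11.200 > r=10.5); After the difference (first − rest): none of the subtracted shapes is present at this height, so the result so far is unchanged — boundary = 40.72 mm. So its perimeter = 40.72 mm. Layer 17 (z = 5.1): the cube is present — its section is the full 21×6 rectangle (perimeter 54.00 mm); the cylinder at (16, -3.5) does not reach this height (z outside [20, 40.5]); the cylinder at (3.5, 2.5) does not reach this height (z outside [5.5, 15]); Taking the union: only the 21×6 cube is present, so the union is just that shape — boundary = 54.00 mm; the sphere at (10.5, 10) does not reach this height (|z−center|=19.400 > r=10.5); Taking the first minus the rest: none of the subtracted shapes is present at this height, so that combined region is unchanged — boundary = 54.00 mm. So its perimeter = 54.00 mm. Layer 17 is larger (54.00 vs 40.72 mm).

layer 17 (z = 5.1 mm)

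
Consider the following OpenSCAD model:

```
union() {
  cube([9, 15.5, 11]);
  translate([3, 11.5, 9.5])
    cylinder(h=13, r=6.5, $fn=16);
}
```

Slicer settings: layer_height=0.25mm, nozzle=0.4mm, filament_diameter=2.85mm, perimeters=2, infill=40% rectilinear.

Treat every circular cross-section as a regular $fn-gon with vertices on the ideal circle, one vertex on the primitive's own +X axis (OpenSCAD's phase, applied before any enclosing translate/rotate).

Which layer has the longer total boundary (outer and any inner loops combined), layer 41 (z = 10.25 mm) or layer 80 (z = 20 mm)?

Layer 41 (z = 10.25): the 9×15.5 cube contributes its full rectangle (perimeter 49.00 mm); the r=6.5 cylinder at (3, 11.5) contributes a regular 16-gon of circumradius 6.5 (perimeter = 2·16·6.500·sin(180°/16) = 40.58 mm); Taking the union: the regions partially overlap (shared area 85.50 mm²), so the edge portions inside another operand are dropped and the merged outline is re-measured after clipping — boundary = 54.37 mm. So its perimeter = 54.37 mm. Layer 80 (z = 20): the cube does not reach this height (z outside [0, 11]); the r=6.5 cylinder at (3, 11.5) contributes a regular 16-gon of circumradius 6.5 (perimeter = 2·16·6.500·sin(180°/16) = 40.58 mm); Merging all regions: only the r=6.5 cylinder at (3, 11.5) is present, so the union is just that shape — boundary = 40.58 mm. So its perimeter = 40.58 mm. Layer 41 is larger (54.37 vs 40.58 mm).

layer 41 (z = 10.25 mm)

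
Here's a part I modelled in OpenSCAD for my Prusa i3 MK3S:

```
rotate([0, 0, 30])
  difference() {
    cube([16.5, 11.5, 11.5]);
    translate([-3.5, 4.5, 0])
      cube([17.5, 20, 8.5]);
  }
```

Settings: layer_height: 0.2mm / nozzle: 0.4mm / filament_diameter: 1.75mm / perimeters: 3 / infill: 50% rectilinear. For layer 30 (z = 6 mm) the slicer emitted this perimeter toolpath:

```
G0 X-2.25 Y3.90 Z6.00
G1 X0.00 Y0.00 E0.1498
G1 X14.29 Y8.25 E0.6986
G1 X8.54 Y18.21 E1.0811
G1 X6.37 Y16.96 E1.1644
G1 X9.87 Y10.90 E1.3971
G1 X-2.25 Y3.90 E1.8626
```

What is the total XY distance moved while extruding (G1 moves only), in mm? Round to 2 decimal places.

56.00 mm

Sum the Euclidean lengths of each G1 segment: total = 56.00 mm.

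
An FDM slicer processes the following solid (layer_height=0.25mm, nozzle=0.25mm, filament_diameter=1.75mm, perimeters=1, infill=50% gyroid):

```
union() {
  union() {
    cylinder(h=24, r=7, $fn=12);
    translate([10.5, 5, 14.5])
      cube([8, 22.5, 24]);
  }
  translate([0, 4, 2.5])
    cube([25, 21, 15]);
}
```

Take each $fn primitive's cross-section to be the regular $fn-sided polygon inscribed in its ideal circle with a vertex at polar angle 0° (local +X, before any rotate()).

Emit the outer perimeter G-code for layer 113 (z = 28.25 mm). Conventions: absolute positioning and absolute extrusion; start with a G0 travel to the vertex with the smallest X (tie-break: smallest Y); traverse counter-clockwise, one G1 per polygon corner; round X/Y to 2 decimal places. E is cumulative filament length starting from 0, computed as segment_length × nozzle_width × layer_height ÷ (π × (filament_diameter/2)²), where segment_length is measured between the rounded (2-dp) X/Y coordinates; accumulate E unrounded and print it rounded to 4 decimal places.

G0 X10.50 Y5.00 Z28.25
G1 X18.50 Y5.00 E0.2079
G1 X18.50 Y27.50 E0.7925
G1 X10.50 Y27.50 E1.0004
G1 X10.50 Y5.00 E1.5851

At z = 28.25 mm: the cylinder is not intersected at this z (z outside [0, 24]); the 8×22.5 cube at (10.5, 5) contributes its full rectangle; Taking the union: only the 8×22.5 cube at (10.5, 5) is present, so the union is just that shape — 1 connected region; the cube at (0, 4) is not intersected at this z (z outside [2.5, 17.5]); Merging all regions: only that combined region is present, so the union is just that shape — 1 connected region. The outline is a single polygon with 4 vertices. Extrusion per mm of travel: 0.25 × 0.25 / (π × 0.875²) = 0.025984. Accumulating E over each segment gives final E = 1.5851.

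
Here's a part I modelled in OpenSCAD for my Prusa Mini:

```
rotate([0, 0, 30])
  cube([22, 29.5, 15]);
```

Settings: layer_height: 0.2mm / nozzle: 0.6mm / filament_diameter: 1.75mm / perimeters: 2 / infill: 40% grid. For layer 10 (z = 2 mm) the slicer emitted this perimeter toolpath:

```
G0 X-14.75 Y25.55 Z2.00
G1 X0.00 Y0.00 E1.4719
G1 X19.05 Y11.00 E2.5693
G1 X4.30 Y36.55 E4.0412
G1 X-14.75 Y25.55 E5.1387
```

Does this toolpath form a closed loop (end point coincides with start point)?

Start point (G0): (-14.75, 25.55). End point (last G1): the path returns to the start — closed.

yes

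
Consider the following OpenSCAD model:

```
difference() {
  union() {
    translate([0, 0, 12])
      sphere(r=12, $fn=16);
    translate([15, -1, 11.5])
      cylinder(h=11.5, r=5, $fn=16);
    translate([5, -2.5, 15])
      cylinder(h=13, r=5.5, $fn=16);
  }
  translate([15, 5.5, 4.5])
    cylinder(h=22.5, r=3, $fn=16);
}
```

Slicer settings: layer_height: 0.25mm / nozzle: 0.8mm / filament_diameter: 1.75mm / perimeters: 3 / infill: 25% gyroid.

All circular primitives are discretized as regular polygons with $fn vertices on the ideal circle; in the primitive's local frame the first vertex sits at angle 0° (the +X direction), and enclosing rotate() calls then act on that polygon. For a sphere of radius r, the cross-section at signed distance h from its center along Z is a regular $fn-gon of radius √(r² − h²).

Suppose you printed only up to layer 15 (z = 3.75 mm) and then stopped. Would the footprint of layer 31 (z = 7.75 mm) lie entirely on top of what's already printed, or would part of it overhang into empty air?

part overhangs

Compare the two slices. At z = 3.75: the sphere: section is a regular 16-gon, circumradius = √(r²−h²) = √(12²−8.25²) = 8.714 (area = (16/2)·8.714²·sin(360°/16) = 232.48 mm²); the cylinder at (15, -1) is not intersected at this z (z outside [11.5, 23]); the cylinder at (5, -2.5) does not reach this height (z outside [15, 28]); Taking the union: only the r=12 sphere is present, so the union is just that shape — area = 232.48 mm²; the cylinder at (15, 5.5) is absent (z outside [4.5, 27]); Subtracting the remaining from the first: none of the subtracted shapes is present at this height, so that combined region is unchanged — area = 232.48 mm². At z = 7.75: the sphere: section is a regular 16-gon, circumradius = √(r²−h²) = √(12²−4.25²) = 11.222 (area = (16/2)·11.222²·sin(360°/16) = 385.55 mm²); the cylinder at (15, -1) is absent (z outside [11.5, 23]); the cylinder at (5, -2.5) does not reach this height (z outside [15, 28]); Merging all regions: only the r=12 sphere is present, so the union is just that shape — area = 385.55 mm²; the cylinder at (15, 5.5): section is a regular 16-gon, circumradius r=3 (area = (16/2)·3.000²·sin(360°/16) = 27.55 mm²); Taking the first minus the rest: starting from that combined region (385.55 mm²), the r=3 cylinder at (15, 5.5) misses the remaining region (no effect) — area = 385.55 mm². Checking containment: at z = 7.75 the cross-section extends beyond the z = 3.75 cross-section by about 153.07 mm².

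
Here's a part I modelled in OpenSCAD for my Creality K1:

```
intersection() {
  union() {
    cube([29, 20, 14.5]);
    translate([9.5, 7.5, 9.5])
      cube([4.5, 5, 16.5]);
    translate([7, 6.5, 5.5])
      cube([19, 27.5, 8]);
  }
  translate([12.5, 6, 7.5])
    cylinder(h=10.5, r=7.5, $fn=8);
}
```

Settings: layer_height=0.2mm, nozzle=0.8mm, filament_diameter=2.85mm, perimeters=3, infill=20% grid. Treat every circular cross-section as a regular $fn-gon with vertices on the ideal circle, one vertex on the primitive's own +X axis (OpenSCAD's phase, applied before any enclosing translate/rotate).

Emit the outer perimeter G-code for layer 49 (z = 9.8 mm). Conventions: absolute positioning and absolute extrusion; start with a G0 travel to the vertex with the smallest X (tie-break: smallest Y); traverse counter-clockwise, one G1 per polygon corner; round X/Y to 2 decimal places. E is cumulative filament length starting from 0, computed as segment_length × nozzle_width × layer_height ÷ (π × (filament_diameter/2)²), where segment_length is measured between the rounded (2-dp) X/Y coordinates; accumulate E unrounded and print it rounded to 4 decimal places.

At z = 9.8 mm: the cube (footprint 29×20) is included at this height; the cube at (9.5, 7.5) is present — its section is the full 4.5×5 rectangle; the 19×27.5 cube at (7, 6.5) contributes its full rectangle; Taking the union: the regions partially overlap (shared area 279.00 mm²), so overlapping operands fuse into one piece — 1 connected region; the r=7.5 cylinder at (12.5, 6) contributes a regular 8-gon of circumradius 7.5; Keeping only the common overlap: the r=7.5 cylinder at (12.5, 6) partially overlaps the result so far; clipping to the common part keeps 153.67 mm² — 1 connected region. The outline is a single polygon with 9 vertices. Extrusion per mm of travel: 0.8 × 0.2 / (π × 1.425²) = 0.025081. Accumulating E over each segment gives final E = 1.1364.

G0 X5.00 Y6.00 Z9.80
G1 X7.20 Y0.70 E0.1439
G1 X8.88 Y0.00 E0.1896
G1 X16.12 Y0.00 E0.3712
G1 X17.80 Y0.70 E0.4168
G1 X20.00 Y6.00 E0.5607
G1 X17.80 Y11.30 E0.7047
G1 X12.50 Y13.50 E0.8486
G1 X7.20 Y11.30 E0.9925
G1 X5.00 Y6.00 E1.1364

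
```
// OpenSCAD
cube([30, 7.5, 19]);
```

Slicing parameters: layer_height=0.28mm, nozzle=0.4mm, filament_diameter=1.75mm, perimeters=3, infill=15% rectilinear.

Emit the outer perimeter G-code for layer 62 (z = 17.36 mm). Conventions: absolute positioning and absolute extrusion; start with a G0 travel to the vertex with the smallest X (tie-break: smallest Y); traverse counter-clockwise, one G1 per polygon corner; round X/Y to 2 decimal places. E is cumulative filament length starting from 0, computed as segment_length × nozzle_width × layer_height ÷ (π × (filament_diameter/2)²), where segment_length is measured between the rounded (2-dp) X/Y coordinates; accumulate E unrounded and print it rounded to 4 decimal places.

G0 X0.00 Y0.00 Z17.36
G1 X30.00 Y0.00 E1.3969
G1 X30.00 Y7.50 E1.7462
G1 X0.00 Y7.50 E3.1431
G1 X0.00 Y0.00 E3.4923

At z = 17.36 mm: the 30×7.5 cube contributes its full rectangle. The outline is a single polygon with 4 vertices. Extrusion per mm of travel: 0.4 × 0.28 / (π × 0.875²) = 0.046564. Accumulating E over each segment gives final E = 3.4923.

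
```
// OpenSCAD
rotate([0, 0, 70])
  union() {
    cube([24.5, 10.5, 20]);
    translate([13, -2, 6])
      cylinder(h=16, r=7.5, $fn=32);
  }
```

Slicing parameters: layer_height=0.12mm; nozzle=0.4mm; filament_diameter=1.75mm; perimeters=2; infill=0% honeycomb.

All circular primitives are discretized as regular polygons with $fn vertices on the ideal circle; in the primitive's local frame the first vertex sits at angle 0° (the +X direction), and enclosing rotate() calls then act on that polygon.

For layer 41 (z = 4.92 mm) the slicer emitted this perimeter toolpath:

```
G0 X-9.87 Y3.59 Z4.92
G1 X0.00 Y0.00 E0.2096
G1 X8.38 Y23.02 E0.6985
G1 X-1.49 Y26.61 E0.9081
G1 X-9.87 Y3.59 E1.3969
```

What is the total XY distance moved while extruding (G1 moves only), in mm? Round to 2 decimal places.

Sum the Euclidean lengths of each G1 segment: total = 70.00 mm.

70.00 mm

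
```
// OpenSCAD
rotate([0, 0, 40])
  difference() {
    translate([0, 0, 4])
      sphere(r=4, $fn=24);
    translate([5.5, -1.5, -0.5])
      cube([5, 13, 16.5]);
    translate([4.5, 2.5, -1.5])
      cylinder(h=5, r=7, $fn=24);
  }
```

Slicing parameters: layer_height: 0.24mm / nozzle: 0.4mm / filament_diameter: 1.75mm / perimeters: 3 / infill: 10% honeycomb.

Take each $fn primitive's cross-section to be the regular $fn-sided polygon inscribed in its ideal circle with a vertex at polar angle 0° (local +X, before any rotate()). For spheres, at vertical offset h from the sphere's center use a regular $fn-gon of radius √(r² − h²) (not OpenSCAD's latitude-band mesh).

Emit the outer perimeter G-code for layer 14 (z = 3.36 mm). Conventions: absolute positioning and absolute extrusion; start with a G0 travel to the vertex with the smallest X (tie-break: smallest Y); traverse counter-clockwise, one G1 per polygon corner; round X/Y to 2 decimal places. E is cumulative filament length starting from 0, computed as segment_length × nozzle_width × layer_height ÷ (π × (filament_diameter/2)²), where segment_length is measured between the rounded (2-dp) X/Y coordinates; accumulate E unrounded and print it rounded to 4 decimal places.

At z = 3.36 mm: the sphere: section is a regular 24-gon, circumradius = √(r²−h²) = √(4²−0.64²) = 3.948; the cube at (5.5, -1.5) (footprint 5×13) is included at this height; the r=7 cylinder at (4.5, 2.5) gives a regular 24-gon of circumradius 7 (constant along its height); Subtracting the remaining from the first: starting from the r=4 sphere, the 5×13 cube at (5.5, -1.5) misses the remaining region (no effect); the r=7 cylinder at (4.5, 2.5) partially overlaps it — only the 35.38 mm² overlap (of its 152.19 mm²) is removed, clipping the outline — 1 connected region; (whole slice rotated 40° about Z — lengths, areas and connectivity unchanged). The outline is a single polygon with 18 vertices. Extrusion per mm of travel: 0.4 × 0.24 / (π × 0.875²) = 0.039912. Accumulating E over each segment gives final E = 0.7712.

G0 X-3.93 Y0.34 Z3.36
G1 X-3.89 Y-0.69 E0.0411
G1 X-3.58 Y-1.67 E0.0822
G1 X-3.02 Y-2.54 E0.1235
G1 X-2.26 Y-3.23 E0.1644
G1 X-1.35 Y-3.71 E0.2055
G1 X-0.34 Y-3.93 E0.2467
G1 X0.69 Y-3.89 E0.2879
G1 X1.67 Y-3.58 E0.3289
G1 X2.54 Y-3.02 E0.3702
G1 X3.23 Y-2.26 E0.4112
G1 X3.38 Y-1.98 E0.4239
G1 X3.06 Y-2.09 E0.4374
G1 X1.23 Y-2.17 E0.5105
G1 X-0.55 Y-1.77 E0.5833
G1 X-2.17 Y-0.93 E0.6561
G1 X-3.52 Y0.31 E0.7293
G1 X-3.83 Y0.80 E0.7524
G1 X-3.93 Y0.34 E0.7712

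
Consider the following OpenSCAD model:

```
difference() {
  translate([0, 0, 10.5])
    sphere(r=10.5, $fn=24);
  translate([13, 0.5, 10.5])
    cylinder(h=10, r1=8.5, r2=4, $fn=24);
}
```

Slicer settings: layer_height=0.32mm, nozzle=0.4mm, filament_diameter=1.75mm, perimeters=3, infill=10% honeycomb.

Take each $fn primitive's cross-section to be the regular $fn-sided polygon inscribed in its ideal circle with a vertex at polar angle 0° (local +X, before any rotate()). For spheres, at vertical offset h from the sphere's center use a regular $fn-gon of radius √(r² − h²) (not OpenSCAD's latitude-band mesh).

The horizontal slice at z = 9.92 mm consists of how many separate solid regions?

1

At z = 9.92 mm: the r=10.5 sphere slices to a regular 24-gon of circumradius 10.484 (√(r²−h²) with h=0.58 from center); the cone at (13, 0.5) does not reach this height (z outside [10.5, 20.5]); After the difference (first − rest): none of the subtracted shapes is present at this height, so the r=10.5 sphere is unchanged — 1 connected region. The result has 1 disconnected region.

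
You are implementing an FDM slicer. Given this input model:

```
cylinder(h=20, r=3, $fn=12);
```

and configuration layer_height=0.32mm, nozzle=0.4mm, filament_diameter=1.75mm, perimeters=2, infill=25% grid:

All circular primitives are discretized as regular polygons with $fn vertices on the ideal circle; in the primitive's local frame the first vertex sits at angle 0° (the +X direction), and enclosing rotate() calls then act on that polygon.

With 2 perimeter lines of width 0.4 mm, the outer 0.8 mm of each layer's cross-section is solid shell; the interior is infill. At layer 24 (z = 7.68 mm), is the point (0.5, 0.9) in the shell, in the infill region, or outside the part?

At z = 7.68 mm: the cylinder: section is a regular 12-gon, circumradius r=3. Overall, the cross-section is a single solid region. The nearest boundary edge runs (1.50, 2.60)→(0.00, 3.00); distance from the point to it = 1.90 mm. The point is inside the cross-section and 1.90 mm from the nearest boundary — more than the 0.8 mm shell width (2 × 0.4), so it's in the infill interior.

infill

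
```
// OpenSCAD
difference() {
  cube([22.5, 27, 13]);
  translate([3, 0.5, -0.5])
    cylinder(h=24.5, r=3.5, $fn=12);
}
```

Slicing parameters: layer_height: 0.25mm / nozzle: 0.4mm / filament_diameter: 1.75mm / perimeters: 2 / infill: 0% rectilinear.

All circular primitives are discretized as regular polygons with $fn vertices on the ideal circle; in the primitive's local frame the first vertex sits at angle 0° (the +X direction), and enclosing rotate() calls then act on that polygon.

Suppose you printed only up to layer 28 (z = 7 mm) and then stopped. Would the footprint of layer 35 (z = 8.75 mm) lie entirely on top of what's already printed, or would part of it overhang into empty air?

Compare the two slices. At z = 7: the cube (footprint 22.5×27) is included at this height (area 607.50 mm²); the r=3.5 cylinder at (3, 0.5) contributes a regular 12-gon of circumradius 3.5 (area = (12/2)·3.500²·sin(360°/12) = 36.75 mm²); After the difference (first − rest): starting from the 22.5×27 cube (607.50 mm²), the r=3.5 cylinder at (3, 0.5) partially overlaps it — only the 21.13 mm² overlap (of its 36.75 mm²) is removed, clipping the outline — area = 586.37 mm². At z = 8.75: the cube (footprint 22.5×27) is included at this height (area 607.50 mm²); the r=3.5 cylinder at (3, 0.5) gives a regular 12-gon of circumradius 3.5 (constant along its height) (area = (12/2)·3.500²·sin(360°/12) = 36.75 mm²); Subtracting the remaining from the first: starting from the 22.5×27 cube (607.50 mm²), the r=3.5 cylinder at (3, 0.5) partially overlaps it — only the 21.13 mm² overlap (of its 36.75 mm²) is removed, clipping the outline — area = 586.37 mm². Checking containment: the cross-section at z = 8.75 is a subset of the cross-section at z = 7.

entirely on top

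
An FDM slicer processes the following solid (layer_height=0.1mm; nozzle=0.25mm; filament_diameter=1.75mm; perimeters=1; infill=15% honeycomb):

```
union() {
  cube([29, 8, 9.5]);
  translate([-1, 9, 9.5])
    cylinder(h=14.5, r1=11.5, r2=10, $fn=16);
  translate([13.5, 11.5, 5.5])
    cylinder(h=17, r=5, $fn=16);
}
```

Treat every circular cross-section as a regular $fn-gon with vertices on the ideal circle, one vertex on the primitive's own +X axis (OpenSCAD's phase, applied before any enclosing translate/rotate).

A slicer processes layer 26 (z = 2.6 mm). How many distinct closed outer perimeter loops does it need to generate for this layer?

At z = 2.6 mm: the cube (footprint 29×8) is included at this height; the cone at (-1, 9) is absent (z outside [9.5, 24]); the cylinder at (13.5, 11.5) does not reach this height (z outside [5.5, 22.5]); Combining (union): only the 29×8 cube is present, so the union is just that shape — 1 connected region. The result has 1 disconnected region.

1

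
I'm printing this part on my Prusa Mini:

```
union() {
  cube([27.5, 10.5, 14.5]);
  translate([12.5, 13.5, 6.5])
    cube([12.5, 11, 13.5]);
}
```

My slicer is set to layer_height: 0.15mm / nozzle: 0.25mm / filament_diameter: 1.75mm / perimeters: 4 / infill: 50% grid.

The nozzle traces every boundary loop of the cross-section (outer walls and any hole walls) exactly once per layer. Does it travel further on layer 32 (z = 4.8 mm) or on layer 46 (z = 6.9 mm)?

Layer 32 (z = 4.8): the 27.5×10.5 cube contributes its full rectangle (perimeter 76.00 mm); the cube at (12.5, 13.5) does not reach this height (z outside [6.5, 20]); Combining (union): only the 27.5×10.5 cube is present, so the union is just that shape — boundary = 76.00 mm. So its perimeter = 76.00 mm. Layer 46 (z = 6.9): the cube (footprint 27.5×10.5) is included at this height (perimeter 76.00 mm); the 12.5×11 cube at (12.5, 13.5) contributes its full rectangle (perimeter 47.00 mm); Combining (union): the 2 present regions are separate (no shared area or edge), so areas and boundary lengths simply add and each stays a separate island — boundary = 123.00 mm. So its perimeter = 123.00 mm. Layer 46 is larger (123.00 vs 76.00 mm).

layer 46 (z = 6.9 mm)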